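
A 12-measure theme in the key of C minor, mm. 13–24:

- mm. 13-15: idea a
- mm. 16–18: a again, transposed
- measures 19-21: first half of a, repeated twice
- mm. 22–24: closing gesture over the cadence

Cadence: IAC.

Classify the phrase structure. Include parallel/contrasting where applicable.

Basic idea (measures 13–15) + its repetition (mm. 16–18) form the presentation; fragmentation and cadence (mm. 19–24) form the continuation — the 12-bar whole is a sentence.

sentence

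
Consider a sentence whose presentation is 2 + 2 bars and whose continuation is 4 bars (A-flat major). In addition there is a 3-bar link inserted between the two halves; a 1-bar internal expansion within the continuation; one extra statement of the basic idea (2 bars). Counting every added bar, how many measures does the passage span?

14 measures

Basic sentence: 2 + 2 + 4 = 8 bars.
8 (basic form) + 3 (link) + 1 (internal expansion) + 2 (extra statement) = 14.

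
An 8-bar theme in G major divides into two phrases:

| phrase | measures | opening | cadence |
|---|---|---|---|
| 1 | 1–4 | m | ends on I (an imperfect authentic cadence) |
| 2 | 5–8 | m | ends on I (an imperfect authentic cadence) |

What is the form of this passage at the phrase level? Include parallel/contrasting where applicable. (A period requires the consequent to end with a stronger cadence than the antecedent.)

Both phrases have the same opening (m) and the same cadence (imperfect authentic cadence): the second is a restatement, not a consequent, so this is a repeated phrase rather than a period.

repeated phrase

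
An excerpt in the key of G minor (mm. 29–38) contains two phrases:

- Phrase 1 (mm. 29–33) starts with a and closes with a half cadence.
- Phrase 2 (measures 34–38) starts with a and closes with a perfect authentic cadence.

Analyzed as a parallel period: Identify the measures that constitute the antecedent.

measures 29–33

The antecedent is the phrase ending with the weaker cadence (half cadence, phrase 1) and the consequent the one ending more conclusively (perfect authentic cadence, phrase 2); the antecedent is bars 29–33.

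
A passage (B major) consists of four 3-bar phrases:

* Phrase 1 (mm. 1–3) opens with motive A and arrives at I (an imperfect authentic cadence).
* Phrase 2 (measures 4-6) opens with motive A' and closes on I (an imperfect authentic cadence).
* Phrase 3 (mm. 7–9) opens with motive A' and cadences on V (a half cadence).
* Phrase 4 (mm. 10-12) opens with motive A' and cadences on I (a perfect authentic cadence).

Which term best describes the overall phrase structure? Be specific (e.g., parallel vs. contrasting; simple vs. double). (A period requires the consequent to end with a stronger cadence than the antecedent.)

Four phrases in two halves: the first half (mm. 1–6) ends with an imperfect authentic cadence, the second (bars 7–12) with a perfect authentic cadence — a large antecedent–consequent pair, i.e. a double period.
Phrase 3 begins with the same material as phrase 1, making it parallel.

parallel double period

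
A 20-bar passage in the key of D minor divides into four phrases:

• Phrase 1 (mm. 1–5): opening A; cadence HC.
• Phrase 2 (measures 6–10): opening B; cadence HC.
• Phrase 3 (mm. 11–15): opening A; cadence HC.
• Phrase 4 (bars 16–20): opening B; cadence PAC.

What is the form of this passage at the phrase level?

parallel double period

Four phrases in two halves: the first half (mm. 1–10) ends with a half cadence, the second (mm. 11-20) with a perfect authentic cadence — a large antecedent–consequent pair, i.e. a double period.
Phrase 3 begins with the same material as phrase 1, making it parallel.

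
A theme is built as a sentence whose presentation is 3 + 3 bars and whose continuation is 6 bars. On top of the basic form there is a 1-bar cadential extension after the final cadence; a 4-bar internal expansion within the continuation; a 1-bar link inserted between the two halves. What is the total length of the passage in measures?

18 measures

Basic sentence: 3 + 3 + 6 = 12 bars.
12 (basic form) + 1 (cadential extension) + 4 (internal expansion) + 1 (link) = 18.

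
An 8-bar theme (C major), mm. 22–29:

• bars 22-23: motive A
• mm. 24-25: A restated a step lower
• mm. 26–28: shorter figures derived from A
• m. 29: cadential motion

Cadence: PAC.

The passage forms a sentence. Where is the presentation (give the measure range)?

measures 22–25

The presentation of a sentence is the basic idea (measures 22–23) plus its repetition (mm. 24–25); the presentation is therefore measures 22–25.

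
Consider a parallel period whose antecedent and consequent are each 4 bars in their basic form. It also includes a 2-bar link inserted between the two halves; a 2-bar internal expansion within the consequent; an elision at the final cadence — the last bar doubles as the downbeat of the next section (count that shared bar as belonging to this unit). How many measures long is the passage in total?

12 measures

Basic parallel period: 4 + 4 = 8 bars.
8 (basic form) + 2 (link) + 2 (internal expansion) = 12.
The elision shares a bar with the next section but does not change this unit's count.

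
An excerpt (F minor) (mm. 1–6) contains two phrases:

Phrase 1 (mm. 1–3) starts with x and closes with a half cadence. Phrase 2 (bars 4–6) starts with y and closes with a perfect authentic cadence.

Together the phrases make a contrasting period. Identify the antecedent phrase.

phrase 1

The phrase ending with the weaker cadence (half cadence) is the antecedent; the one ending more conclusively (perfect authentic cadence) is the consequent. The antecedent is phrase 1.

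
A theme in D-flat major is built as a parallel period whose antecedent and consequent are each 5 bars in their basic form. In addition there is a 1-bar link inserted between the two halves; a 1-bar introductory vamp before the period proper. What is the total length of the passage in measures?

12 measures

Basic parallel period: 5 + 5 = 10 bars.
10 (basic form) + 1 (link) + 1 (introduction) = 12.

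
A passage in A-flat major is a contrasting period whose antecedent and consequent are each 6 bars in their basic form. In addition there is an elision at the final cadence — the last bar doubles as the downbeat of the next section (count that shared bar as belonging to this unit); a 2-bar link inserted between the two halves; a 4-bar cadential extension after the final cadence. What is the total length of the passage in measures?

18 measures

Basic contrasting period: 6 + 6 = 12 bars.
12 (basic form) + 2 (link) + 4 (cadential extension) = 18.
The elision shares a bar with the next section but does not change this unit's count.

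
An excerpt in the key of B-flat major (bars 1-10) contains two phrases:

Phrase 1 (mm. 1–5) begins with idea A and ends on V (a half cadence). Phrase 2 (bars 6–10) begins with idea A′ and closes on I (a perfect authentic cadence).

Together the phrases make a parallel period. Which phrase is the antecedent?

phrase 1

The phrase ending with the weaker cadence (half cadence) is the antecedent; the one ending more conclusively (perfect authentic cadence) is the consequent. The antecedent is phrase 1.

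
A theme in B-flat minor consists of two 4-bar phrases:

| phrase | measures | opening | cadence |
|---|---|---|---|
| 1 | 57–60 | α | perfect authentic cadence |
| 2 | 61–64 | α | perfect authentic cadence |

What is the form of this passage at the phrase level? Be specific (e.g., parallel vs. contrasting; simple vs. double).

Both phrases have the same opening (α) and the same cadence (perfect authentic cadence): the second is a restatement, not a consequent, so this is a repeated phrase rather than a period.

repeated phrase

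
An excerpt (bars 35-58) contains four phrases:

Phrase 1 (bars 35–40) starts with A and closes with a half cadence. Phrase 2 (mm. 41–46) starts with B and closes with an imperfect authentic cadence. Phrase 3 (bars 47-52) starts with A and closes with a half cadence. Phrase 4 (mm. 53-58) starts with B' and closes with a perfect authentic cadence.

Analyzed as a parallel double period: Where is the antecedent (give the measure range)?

measures 35–46

In a double period the four phrases pair into a large antecedent (phrases 1–2, ending imperfect authentic cadence) and a large consequent (phrases 3–4, ending perfect authentic cadence). The antecedent spans mm. 35–46.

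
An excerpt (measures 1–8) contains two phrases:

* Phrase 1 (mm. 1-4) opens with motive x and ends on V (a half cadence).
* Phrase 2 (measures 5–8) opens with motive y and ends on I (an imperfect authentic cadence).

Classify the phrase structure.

contrasting period

Phrase 1 ends with a half cadence (weaker) and phrase 2 with an imperfect authentic cadence (stronger): antecedent + consequent = a period.
The two phrases open with different material (x / y), so the period is contrasting.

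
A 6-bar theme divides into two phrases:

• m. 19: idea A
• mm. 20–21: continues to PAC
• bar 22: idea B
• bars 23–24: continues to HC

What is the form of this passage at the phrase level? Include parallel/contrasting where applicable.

The second phrase closes with a half cadence, which is not stronger than the first phrase's perfect authentic cadence; without a weak→strong cadential pair there is no antecedent–consequent relationship, so this is a phrase group rather than a period.

phrase group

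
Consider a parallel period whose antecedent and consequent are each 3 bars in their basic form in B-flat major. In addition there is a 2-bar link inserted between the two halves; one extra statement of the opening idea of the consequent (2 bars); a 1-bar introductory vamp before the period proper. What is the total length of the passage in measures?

Basic parallel period: 3 + 3 = 6 bars.
6 (basic form) + 2 (link) + 2 (extra statement) + 1 (introduction) = 11.

11 measures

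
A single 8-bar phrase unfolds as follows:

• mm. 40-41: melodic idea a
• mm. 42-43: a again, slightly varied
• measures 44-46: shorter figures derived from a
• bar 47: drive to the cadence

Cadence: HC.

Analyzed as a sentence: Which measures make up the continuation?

measures 44–47

After the presentation (measures 40-43), the continuation covers the fragmentation through the cadence: bars 44–47.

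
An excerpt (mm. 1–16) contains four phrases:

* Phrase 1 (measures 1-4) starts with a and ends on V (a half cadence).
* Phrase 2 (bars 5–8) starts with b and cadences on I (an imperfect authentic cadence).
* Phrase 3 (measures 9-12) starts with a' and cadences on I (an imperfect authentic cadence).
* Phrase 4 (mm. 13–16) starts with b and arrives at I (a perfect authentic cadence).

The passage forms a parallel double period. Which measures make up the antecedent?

measures 1–8

In a double period the four phrases pair into a large antecedent (phrases 1–2, ending imperfect authentic cadence) and a large consequent (phrases 3–4, ending perfect authentic cadence). The antecedent spans bars 1–8.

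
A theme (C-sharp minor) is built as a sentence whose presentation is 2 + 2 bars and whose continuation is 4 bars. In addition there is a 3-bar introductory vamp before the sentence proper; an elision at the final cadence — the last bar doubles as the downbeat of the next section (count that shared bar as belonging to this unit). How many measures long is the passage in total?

11 measures

Basic sentence: 2 + 2 + 4 = 8 bars.
8 (basic form) + 3 (introduction) = 11.
The elision shares a bar with the next section but does not change this unit's count.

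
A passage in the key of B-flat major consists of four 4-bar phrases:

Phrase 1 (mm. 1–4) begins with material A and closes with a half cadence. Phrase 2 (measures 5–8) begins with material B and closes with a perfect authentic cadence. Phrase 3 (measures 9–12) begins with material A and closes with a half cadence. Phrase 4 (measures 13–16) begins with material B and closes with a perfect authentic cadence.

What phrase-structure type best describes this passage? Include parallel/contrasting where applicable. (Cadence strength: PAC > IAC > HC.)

repeated period

The cadence pattern HC–PAC–HC–PAC is weak–strong twice, and phrases 3–4 restate phrases 1–2: a period heard twice, not a double period (which would end weakly at phrase 2).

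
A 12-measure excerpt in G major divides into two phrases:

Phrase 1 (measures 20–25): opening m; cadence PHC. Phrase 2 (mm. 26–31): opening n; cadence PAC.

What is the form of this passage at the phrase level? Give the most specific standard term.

contrasting period

Phrase 1 ends with a Phrygian half cadence (weaker) and phrase 2 with a perfect authentic cadence (stronger): antecedent + consequent = a period.
The two phrases open with different material (m / n), so the period is contrasting.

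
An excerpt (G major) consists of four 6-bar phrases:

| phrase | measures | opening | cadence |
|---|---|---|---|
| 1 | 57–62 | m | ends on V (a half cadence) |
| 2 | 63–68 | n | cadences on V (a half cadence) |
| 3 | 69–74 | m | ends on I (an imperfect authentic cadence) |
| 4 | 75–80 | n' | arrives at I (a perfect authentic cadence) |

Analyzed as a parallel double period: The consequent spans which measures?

measures 69–80

In a double period the four phrases pair into a large antecedent (phrases 1–2, ending half cadence) and a large consequent (phrases 3–4, ending perfect authentic cadence). The consequent spans measures 69–80.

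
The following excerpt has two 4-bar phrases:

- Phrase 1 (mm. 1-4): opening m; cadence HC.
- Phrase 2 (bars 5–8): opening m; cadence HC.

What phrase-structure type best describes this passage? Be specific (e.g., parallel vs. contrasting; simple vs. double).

repeated phrase

Both phrases have the same opening (m) and the same cadence (half cadence): the second is a restatement, not a consequent, so this is a repeated phrase rather than a period.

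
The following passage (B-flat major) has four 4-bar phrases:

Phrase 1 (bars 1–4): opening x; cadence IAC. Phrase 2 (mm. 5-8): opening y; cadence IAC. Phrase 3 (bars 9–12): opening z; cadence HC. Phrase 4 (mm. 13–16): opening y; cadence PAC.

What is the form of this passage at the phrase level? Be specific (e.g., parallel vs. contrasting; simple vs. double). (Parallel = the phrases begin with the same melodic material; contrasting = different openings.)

Four phrases in two halves: the first half (bars 1-8) ends with an imperfect authentic cadence, the second (mm. 9–16) with a perfect authentic cadence — a large antecedent–consequent pair, i.e. a double period.
Phrase 3 begins with different material from phrase 1, making it contrasting.

contrasting double period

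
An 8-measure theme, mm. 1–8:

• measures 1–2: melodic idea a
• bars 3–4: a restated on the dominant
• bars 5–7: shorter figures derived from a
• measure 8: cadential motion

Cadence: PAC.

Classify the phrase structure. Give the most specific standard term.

Basic idea (bars 1–2) + its repetition (mm. 3–4) form the presentation; fragmentation and cadence (bars 5–8) form the continuation — the 8-bar whole is a sentence.

sentence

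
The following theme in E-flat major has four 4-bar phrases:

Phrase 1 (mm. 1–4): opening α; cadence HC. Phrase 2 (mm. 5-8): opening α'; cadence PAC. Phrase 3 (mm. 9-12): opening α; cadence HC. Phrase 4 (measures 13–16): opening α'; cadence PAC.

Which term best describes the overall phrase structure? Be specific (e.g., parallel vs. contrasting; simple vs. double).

repeated period

The cadence pattern HC–PAC–HC–PAC is weak–strong twice, and phrases 3–4 restate phrases 1–2: a period heard twice, not a double period (which would end weakly at phrase 2).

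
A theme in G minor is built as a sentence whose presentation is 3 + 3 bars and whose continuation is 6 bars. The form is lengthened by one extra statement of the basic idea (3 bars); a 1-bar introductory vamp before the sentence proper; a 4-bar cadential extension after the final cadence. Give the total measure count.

20 measures

Basic sentence: 3 + 3 + 6 = 12 bars.
12 (basic form) + 3 (extra statement) + 1 (introduction) + 4 (cadential extension) = 20.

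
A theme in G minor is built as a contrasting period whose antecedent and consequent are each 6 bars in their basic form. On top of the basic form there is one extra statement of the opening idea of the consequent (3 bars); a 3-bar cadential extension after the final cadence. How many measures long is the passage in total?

Basic contrasting period: 6 + 6 = 12 bars.
12 (basic form) + 3 (extra statement) + 3 (cadential extension) = 18.

18 measures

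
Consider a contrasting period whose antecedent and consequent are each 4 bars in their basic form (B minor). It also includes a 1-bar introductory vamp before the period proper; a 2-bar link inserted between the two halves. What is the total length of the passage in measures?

11 measures

Basic contrasting period: 4 + 4 = 8 bars.
8 (basic form) + 1 (introduction) + 2 (link) = 11.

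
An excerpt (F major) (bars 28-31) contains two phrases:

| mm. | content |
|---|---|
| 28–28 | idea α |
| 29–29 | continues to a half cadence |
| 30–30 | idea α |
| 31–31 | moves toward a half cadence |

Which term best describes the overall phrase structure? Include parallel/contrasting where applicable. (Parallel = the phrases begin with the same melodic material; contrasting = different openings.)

repeated phrase

Both phrases have the same opening (α) and the same cadence (half cadence): the second is a restatement, not a consequent, so this is a repeated phrase rather than a period.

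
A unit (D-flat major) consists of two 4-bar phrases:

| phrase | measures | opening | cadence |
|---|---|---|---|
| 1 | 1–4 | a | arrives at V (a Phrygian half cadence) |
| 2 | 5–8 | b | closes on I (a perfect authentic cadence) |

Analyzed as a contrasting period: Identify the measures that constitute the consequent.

measures 5–8

The antecedent is the phrase ending with the weaker cadence (Phrygian half cadence, phrase 1) and the consequent the one ending more conclusively (perfect authentic cadence, phrase 2); the consequent is measures 5–8.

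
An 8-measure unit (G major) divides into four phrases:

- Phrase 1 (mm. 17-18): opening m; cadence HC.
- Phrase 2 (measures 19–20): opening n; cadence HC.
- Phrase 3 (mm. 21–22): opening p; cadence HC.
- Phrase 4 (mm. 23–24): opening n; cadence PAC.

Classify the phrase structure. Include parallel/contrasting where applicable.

contrasting double period

Four phrases in two halves: the first half (mm. 17–20) ends with a half cadence, the second (mm. 21–24) with a perfect authentic cadence — a large antecedent–consequent pair, i.e. a double period.
Phrase 3 begins with different material from phrase 1, making it contrasting.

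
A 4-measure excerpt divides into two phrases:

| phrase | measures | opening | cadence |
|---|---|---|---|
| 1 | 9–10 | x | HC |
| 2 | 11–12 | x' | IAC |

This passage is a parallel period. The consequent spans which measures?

The antecedent is the phrase ending with the weaker cadence (half cadence, phrase 1) and the consequent the one ending more conclusively (imperfect authentic cadence, phrase 2); the consequent is mm. 11-12.

measures 11–12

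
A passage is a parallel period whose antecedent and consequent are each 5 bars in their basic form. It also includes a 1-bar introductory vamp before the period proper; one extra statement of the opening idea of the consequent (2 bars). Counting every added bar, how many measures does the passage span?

Basic parallel period: 5 + 5 = 10 bars.
10 (basic form) + 1 (introduction) + 2 (extra statement) = 13.

13 measures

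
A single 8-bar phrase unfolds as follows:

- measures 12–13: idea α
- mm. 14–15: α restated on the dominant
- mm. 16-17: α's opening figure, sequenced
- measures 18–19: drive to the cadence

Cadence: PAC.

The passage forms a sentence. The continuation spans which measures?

measures 16–19

After the presentation (bars 12–15), the continuation covers the fragmentation through the cadence: mm. 16-19.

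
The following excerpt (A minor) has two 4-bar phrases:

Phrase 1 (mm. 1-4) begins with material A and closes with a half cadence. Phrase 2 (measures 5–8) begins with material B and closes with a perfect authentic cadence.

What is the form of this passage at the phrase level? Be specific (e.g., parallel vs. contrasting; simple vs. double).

contrasting period

Phrase 1 ends with a half cadence (weaker) and phrase 2 with a perfect authentic cadence (stronger): antecedent + consequent = a period.
The two phrases open with different material (A / B), so the period is contrasting.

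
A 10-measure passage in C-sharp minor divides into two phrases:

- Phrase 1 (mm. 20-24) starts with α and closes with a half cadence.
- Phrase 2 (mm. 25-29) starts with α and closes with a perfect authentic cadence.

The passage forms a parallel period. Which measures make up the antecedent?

measures 20–24

The phrase ending with the weaker cadence (half cadence) is the antecedent; the one ending more conclusively (perfect authentic cadence) is the consequent. The antecedent is measures 20–24.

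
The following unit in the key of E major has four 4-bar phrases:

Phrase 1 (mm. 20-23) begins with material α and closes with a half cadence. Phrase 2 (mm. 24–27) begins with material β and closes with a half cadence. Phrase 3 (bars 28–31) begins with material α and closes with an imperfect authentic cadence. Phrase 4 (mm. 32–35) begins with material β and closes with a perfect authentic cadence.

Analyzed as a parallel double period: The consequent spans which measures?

measures 28–35

In a double period the four phrases pair into a large antecedent (phrases 1–2, ending half cadence) and a large consequent (phrases 3–4, ending perfect authentic cadence). The consequent spans mm. 28-35.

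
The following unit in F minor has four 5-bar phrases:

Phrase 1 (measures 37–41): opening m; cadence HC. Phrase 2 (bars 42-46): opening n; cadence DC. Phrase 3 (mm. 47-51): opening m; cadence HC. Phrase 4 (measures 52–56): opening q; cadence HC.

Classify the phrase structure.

phrase group

Phrase 4 ends with a half cadence, no stronger than phrase 2's deceptive cadence, so the four phrases do not form a double period; nor do phrases 3–4 duplicate 1–2, so it is not a repeated period. With no phrase reaching a conclusive cadence, the passage is a phrase group.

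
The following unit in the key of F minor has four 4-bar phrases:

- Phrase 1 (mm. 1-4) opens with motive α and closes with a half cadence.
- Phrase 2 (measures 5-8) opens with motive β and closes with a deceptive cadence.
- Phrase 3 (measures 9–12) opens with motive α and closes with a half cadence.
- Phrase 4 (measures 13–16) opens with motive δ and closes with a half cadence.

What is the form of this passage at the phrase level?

phrase group

Phrase 4 ends with a half cadence, no stronger than phrase 2's deceptive cadence, so the four phrases do not form a double period; nor do phrases 3–4 duplicate 1–2, so it is not a repeated period. With no phrase reaching a conclusive cadence, the passage is a phrase group.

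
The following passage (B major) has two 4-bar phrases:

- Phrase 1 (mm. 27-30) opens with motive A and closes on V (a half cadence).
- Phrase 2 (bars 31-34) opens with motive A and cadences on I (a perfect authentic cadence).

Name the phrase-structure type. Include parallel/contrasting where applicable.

Phrase 1 ends with a half cadence (weaker) and phrase 2 with a perfect authentic cadence (stronger): antecedent + consequent = a period.
The two phrases open with the same material (A / A), so the period is parallel.

parallel period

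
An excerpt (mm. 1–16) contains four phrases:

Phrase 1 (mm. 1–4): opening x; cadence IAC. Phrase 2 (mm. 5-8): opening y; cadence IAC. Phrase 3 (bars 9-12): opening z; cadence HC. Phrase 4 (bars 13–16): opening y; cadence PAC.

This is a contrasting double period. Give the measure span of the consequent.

In a double period the first pair of phrases (ending imperfect authentic cadence) is the large antecedent and the second pair (ending perfect authentic cadence) is the large consequent; the consequent is measures 9–16.

measures 9–16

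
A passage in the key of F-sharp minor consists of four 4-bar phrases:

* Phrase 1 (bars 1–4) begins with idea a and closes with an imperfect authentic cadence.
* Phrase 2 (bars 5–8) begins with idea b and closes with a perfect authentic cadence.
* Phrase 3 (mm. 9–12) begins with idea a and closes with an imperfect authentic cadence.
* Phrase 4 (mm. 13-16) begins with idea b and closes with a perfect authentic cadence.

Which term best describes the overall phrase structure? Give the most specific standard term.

repeated period

The cadence pattern IAC–PAC–IAC–PAC is weak–strong twice, and phrases 3–4 restate phrases 1–2: a period heard twice, not a double period (which would end weakly at phrase 2).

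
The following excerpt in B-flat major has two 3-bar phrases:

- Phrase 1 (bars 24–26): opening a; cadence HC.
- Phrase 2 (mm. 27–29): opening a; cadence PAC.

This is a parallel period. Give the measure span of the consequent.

The phrase ending with the weaker cadence (half cadence) is the antecedent; the one ending more conclusively (perfect authentic cadence) is the consequent. The consequent is measures 27–29.

measures 27–29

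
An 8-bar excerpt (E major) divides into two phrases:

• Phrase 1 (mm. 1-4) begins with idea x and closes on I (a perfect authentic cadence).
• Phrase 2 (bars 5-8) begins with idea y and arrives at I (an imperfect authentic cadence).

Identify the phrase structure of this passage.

The second phrase closes with an imperfect authentic cadence, which is not stronger than the first phrase's perfect authentic cadence; without a weak→strong cadential pair there is no antecedent–consequent relationship, so this is a phrase group rather than a period.

phrase group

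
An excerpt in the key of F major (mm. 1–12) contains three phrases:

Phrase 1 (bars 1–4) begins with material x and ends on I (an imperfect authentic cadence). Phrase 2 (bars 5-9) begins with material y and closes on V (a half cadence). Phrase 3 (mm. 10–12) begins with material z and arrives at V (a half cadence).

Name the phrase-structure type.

phrase group

The final phrase closes with a half cadence, which is not stronger than the preceding half cadence; the 3 phrases lack an overall antecedent–consequent design and so form a phrase group.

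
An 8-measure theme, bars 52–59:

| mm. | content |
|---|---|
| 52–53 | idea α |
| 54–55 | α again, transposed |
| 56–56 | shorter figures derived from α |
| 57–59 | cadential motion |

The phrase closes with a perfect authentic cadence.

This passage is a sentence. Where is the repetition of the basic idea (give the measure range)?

The presentation of a sentence is the basic idea (measures 52-53) plus its repetition (measures 54–55); the repetition of the basic idea is therefore mm. 54-55.

measures 54–55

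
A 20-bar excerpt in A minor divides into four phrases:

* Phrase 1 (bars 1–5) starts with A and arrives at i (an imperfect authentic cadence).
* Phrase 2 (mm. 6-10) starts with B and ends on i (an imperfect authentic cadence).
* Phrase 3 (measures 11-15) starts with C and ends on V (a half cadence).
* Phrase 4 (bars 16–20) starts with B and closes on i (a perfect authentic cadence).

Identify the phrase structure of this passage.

contrasting double period

Four phrases in two halves: the first half (mm. 1–10) ends with an imperfect authentic cadence, the second (measures 11-20) with a perfect authentic cadence — a large antecedent–consequent pair, i.e. a double period.
Phrase 3 begins with different material from phrase 1, making it contrasting.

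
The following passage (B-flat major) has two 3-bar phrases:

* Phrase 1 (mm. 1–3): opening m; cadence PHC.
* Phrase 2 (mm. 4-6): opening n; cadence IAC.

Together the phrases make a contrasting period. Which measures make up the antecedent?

measures 1–3

The phrase ending with the weaker cadence (Phrygian half cadence) is the antecedent; the one ending more conclusively (imperfect authentic cadence) is the consequent. The antecedent is measures 1–3.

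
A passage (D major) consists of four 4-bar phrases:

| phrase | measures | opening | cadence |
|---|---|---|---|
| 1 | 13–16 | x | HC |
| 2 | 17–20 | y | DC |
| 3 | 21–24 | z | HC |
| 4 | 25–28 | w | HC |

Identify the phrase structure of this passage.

phrase group

Phrase 4 ends with a half cadence, no stronger than phrase 2's deceptive cadence, so the four phrases do not form a double period; nor do phrases 3–4 duplicate 1–2, so it is not a repeated period. With no phrase reaching a conclusive cadence, the passage is a phrase group.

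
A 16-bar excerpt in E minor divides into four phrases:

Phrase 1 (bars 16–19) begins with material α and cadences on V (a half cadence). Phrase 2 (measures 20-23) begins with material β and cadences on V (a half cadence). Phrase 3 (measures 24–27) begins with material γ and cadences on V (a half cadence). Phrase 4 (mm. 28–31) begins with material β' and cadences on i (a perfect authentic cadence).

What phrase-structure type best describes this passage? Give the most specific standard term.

Four phrases in two halves: the first half (mm. 16-23) ends with a half cadence, the second (bars 24–31) with a perfect authentic cadence — a large antecedent–consequent pair, i.e. a double period.
Phrase 3 begins with different material from phrase 1, making it contrasting.

contrasting double period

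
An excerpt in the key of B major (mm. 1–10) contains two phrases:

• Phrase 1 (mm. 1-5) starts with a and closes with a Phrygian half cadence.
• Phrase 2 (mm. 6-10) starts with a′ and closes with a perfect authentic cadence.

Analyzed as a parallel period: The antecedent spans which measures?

The antecedent is the phrase ending with the weaker cadence (Phrygian half cadence, phrase 1) and the consequent the one ending more conclusively (perfect authentic cadence, phrase 2); the antecedent is bars 1-5.

measures 1–5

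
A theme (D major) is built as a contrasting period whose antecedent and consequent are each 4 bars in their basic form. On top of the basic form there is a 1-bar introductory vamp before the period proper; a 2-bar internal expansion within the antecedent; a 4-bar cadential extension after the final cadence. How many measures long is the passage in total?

Basic contrasting period: 4 + 4 = 8 bars.
8 (basic form) + 1 (introduction) + 2 (internal expansion) + 4 (cadential extension) = 15.

15 measures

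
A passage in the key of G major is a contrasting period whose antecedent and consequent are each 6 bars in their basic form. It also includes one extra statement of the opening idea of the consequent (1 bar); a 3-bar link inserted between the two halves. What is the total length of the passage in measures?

Basic contrasting period: 6 + 6 = 12 bars.
12 (basic form) + 1 (extra statement) + 3 (link) = 16.

16 measures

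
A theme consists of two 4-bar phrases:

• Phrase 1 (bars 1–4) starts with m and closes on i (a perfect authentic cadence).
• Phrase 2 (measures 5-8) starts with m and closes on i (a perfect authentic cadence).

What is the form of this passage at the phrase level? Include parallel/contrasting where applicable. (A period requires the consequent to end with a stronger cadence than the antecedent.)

Both phrases have the same opening (m) and the same cadence (perfect authentic cadence): the second is a restatement, not a consequent, so this is a repeated phrase rather than a period.

repeated phrase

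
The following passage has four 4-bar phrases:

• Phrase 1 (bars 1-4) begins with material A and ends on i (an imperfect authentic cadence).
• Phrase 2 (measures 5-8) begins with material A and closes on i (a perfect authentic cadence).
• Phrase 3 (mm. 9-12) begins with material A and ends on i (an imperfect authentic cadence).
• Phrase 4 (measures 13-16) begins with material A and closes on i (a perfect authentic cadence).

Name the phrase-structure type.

repeated period

The cadence pattern IAC–PAC–IAC–PAC is weak–strong twice, and phrases 3–4 restate phrases 1–2: a period heard twice, not a double period (which would end weakly at phrase 2).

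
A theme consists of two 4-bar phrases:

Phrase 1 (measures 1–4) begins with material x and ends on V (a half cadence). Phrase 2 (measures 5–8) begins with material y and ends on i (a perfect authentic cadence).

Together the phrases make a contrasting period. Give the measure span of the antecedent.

measures 1–4

The phrase ending with the weaker cadence (half cadence) is the antecedent; the one ending more conclusively (perfect authentic cadence) is the consequent. The antecedent is measures 1–4.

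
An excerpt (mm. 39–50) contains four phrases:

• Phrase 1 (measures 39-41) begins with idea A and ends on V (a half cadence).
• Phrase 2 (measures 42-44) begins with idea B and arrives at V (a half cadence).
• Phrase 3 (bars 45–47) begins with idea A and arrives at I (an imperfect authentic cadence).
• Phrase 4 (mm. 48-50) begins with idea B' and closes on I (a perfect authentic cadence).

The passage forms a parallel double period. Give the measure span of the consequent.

measures 45–50

In a double period the four phrases pair into a large antecedent (phrases 1–2, ending half cadence) and a large consequent (phrases 3–4, ending perfect authentic cadence). The consequent spans bars 45–50.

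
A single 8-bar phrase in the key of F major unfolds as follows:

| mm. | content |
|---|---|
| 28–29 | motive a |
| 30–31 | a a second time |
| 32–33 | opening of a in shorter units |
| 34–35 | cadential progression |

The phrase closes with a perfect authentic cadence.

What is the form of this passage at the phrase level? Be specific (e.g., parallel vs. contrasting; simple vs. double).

sentence

Basic idea (measures 28-29) + its repetition (bars 30-31) form the presentation; fragmentation and cadence (measures 32–35) form the continuation — the 8-bar whole is a sentence.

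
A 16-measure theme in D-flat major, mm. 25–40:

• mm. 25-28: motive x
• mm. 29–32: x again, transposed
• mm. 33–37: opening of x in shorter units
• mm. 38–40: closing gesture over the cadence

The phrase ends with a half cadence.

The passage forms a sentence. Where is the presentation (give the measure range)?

The presentation of a sentence is the basic idea (mm. 25-28) plus its repetition (bars 29-32); the presentation is therefore bars 25-32.

measures 25–32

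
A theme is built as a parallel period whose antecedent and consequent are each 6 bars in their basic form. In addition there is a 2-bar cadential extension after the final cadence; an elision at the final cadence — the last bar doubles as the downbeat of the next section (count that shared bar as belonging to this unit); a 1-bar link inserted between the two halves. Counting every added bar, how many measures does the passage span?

Basic parallel period: 6 + 6 = 12 bars.
12 (basic form) + 2 (cadential extension) + 1 (link) = 15.
The elision shares a bar with the next section but does not change this unit's count.

15 measures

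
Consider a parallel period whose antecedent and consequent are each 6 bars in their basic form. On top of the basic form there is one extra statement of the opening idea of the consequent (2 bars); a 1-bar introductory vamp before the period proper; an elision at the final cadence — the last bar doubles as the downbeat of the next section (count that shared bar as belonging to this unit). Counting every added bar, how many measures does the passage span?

Basic parallel period: 6 + 6 = 12 bars.
12 (basic form) + 2 (extra statement) + 1 (introduction) = 15.
The elision shares a bar with the next section but does not change this unit's count.

15 measures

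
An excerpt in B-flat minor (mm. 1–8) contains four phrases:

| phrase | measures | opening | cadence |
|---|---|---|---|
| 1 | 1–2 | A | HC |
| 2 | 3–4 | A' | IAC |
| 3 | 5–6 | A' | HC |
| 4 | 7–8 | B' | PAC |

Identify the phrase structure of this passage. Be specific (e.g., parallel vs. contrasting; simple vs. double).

parallel double period

Four phrases in two halves: the first half (mm. 1-4) ends with an imperfect authentic cadence, the second (mm. 5–8) with a perfect authentic cadence — a large antecedent–consequent pair, i.e. a double period.
Phrase 3 begins with the same material as phrase 1, making it parallel.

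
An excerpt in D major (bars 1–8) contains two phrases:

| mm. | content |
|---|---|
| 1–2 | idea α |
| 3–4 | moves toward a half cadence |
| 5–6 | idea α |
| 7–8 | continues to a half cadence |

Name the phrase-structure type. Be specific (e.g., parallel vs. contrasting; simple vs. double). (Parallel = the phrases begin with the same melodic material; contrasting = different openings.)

Both phrases have the same opening (α) and the same cadence (half cadence): the second is a restatement, not a consequent, so this is a repeated phrase rather than a period.

repeated phrase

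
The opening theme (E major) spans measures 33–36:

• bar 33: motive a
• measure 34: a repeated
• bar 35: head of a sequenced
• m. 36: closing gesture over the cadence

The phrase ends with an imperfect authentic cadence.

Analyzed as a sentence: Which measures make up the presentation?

measures 33–34

The presentation of a sentence is the basic idea (measure 33) plus its repetition (bar 34); the presentation is therefore mm. 33-34.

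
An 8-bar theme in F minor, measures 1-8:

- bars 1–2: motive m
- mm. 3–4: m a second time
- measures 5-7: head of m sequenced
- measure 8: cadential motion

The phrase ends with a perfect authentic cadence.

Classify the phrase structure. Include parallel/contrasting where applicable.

sentence

Basic idea (mm. 1-2) + its repetition (mm. 3–4) form the presentation; fragmentation and cadence (mm. 5–8) form the continuation — the 8-bar whole is a sentence.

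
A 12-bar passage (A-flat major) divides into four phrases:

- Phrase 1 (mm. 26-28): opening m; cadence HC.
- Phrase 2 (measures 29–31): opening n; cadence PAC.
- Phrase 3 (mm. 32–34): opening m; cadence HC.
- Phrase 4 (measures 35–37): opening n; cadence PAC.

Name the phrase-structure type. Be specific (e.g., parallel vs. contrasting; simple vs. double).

repeated period

The cadence pattern HC–PAC–HC–PAC is weak–strong twice, and phrases 3–4 restate phrases 1–2: a period heard twice, not a double period (which would end weakly at phrase 2).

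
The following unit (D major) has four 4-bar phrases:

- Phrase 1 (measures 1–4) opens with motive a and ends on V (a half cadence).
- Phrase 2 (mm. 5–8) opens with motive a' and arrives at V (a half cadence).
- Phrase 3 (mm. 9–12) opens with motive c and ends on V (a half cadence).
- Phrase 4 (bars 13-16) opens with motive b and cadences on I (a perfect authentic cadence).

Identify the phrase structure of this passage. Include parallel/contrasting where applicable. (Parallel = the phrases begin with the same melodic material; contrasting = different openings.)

contrasting double period

Four phrases in two halves: the first half (mm. 1-8) ends with a half cadence, the second (mm. 9–16) with a perfect authentic cadence — a large antecedent–consequent pair, i.e. a double period.
Phrase 3 begins with different material from phrase 1, making it contrasting.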